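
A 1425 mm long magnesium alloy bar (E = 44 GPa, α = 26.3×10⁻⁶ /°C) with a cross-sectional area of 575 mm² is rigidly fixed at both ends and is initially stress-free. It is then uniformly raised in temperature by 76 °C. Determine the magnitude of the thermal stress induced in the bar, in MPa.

Because both ends are immovable the net strain is zero, and the suppressed thermal strain is αΔT = 26.3×10⁻⁶ × 76 = 1998.8×10⁻⁶.
Hence σ = E·αΔT = 44×10³ × 1998.8×10⁻⁶ = 87.95 MPa, compressive.

σ ≈ 87.9 MPa (compressive)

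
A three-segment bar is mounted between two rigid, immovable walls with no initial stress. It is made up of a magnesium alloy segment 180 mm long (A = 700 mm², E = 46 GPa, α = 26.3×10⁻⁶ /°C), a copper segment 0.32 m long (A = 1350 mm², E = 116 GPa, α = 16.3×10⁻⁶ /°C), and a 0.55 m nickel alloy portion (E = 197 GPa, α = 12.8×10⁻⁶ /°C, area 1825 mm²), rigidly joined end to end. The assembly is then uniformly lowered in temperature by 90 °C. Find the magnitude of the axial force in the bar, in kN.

With the walls removed the bar would change length by δ_free = Σ αᵢΔT Lᵢ = 26.3×10⁻⁶×90×180 + 16.3×10⁻⁶×90×320 + 12.8×10⁻⁶×90×550 = 1.529 mm.
The walls prevent any net length change, so an axial force P (same in every segment) develops. Compatibility: P · Σ Lᵢ/(AᵢEᵢ) = δ_free.
The series flexibility is Σ Lᵢ/(AᵢEᵢ) = 180/(700×46×10³) + 320/(1350×116×10³) + 550/(1825×197×10³) = 9.163×10⁻⁶ mm/N.
P = 1.529 / 9.163×10⁻⁶ = 166900 N = 166.9 kN, tensile.

P ≈ 167 kN (tensile)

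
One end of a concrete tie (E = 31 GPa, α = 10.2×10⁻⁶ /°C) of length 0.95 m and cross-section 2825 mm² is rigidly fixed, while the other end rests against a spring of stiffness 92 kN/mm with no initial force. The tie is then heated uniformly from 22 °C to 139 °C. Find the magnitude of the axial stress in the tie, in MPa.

σ ≈ 18.5 MPa (compressive)

Free thermal expansion: δ_free = αΔT L = 10.2×10⁻⁶ × 117 × 950 = 1.134 mm.
With a force P in the spring, the elastic change of the tie is PL/(AE) and that of the spring is P/k; compatibility requires their sum to equal δ_free.
So P = δ_free / [L/(AE) + 1/k] = 1.134 / [ 950/(2825×31×10³) + 1/(92×10³) ].
P = 1.134 / 2.172×10⁻⁵ = 52200 N.
σ = P/A = 52200/2825 = 18.48 MPa.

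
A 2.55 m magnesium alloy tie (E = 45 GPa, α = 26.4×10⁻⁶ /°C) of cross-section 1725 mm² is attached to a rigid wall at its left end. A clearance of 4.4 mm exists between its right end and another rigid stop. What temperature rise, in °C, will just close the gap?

ΔT ≈ 65.4 °C

Contact occurs when the free expansion equals the gap: αΔT L = 4.4 mm.
So ΔT = g/(αL) = 4.4/(26.4×10⁻⁶ × 2550) = 65.36 °C.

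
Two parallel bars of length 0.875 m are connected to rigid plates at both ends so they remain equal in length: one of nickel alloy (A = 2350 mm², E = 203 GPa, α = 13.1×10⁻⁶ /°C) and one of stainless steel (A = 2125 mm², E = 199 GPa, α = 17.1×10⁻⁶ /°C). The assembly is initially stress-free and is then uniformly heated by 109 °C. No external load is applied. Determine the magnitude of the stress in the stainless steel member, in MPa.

σ ≈ 46 MPa (compressive)

The stainless steel has the larger α, so on heating it would change length more than the nickel alloy if both were free. The rigid plates force a common final length, so the stainless steel is put into compression and the nickel alloy into tension, with equal and opposite forces P (no external load).
Equating the net (thermal + elastic) strains gives |α₁ − α₂|·ΔT = P·[1/(A₁E₁) + 1/(A₂E₂)].
|α₁ − α₂|·ΔT = 4×10⁻⁶ × 109 = 0.000436.
1/(A₁E₁) + 1/(A₂E₂) = 1/(2350×203×10³) + 1/(2125×199×10³) = 4.461×10⁻⁹ N⁻¹.
So P = 0.000436 / 4.461×10⁻⁹ = 97.74 kN.
σ_{stainless steel} = P/A₂ = 97740/2125 = 45.99 MPa, compressive.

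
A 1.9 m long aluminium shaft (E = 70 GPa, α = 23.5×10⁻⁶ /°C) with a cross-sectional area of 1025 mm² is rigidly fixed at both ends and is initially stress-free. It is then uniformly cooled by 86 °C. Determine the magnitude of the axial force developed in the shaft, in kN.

With zero net strain, σ = E·αΔT = 70 GPa × 23.5×10⁻⁶ × 86 = 141.5 MPa.
Axial force P = σA = 141.5 × 1025 = 145000 N = 145 kN, tensile.

P ≈ 145 kN (tensile)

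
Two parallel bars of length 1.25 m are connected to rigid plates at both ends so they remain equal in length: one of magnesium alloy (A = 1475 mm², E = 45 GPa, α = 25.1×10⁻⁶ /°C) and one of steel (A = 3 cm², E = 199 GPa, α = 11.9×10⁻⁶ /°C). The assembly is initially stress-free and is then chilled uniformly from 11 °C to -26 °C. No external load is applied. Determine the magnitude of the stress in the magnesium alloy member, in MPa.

The magnesium alloy has the larger α, so on cooling it would change length more than the steel if both were free. The rigid plates force a common final length, so the magnesium alloy is put into tension and the steel into compression, with equal and opposite forces P (no external load).
Setting the final lengths equal and cancelling L: (α₁ − α₂)ΔT = P/(A₁E₁) + P/(A₂E₂).
|α₁ − α₂|·ΔT = 13.2×10⁻⁶ × 37 = 0.0004884.
1/(A₁E₁) + 1/(A₂E₂) = 1/(1475×45×10³) + 1/(300×199×10³) = 3.182×10⁻⁸ N⁻¹.
P = 0.0004884 / 3.182×10⁻⁸ = 15350 N = 15.35 kN.
σ_{magnesium alloy} = P/A₁ = 15350/1475 = 10.41 MPa, tensile.

σ ≈ 10.4 MPa (tensile)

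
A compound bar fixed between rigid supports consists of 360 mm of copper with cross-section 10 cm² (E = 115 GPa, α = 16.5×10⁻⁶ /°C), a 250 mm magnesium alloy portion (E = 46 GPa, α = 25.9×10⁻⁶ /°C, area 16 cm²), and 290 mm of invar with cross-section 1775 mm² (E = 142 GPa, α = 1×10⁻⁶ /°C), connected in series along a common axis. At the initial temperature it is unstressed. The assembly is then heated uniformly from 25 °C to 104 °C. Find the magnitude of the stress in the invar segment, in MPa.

If the supports were absent, the total length change would be Σ αᵢΔT Lᵢ = 16.5×10⁻⁶×79×360 + 25.9×10⁻⁶×79×250 + 1×10⁻⁶×79×290 = 1.004 mm.
The walls prevent any net length change, so an axial force P (same in every segment) develops. Compatibility: P · Σ Lᵢ/(AᵢEᵢ) = δ_free.
The series flexibility is Σ Lᵢ/(AᵢEᵢ) = 360/(1000×115×10³) + 250/(1600×46×10³) + 290/(1775×142×10³) = 7.678×10⁻⁶ mm/N.
P = 1.004 / 7.678×10⁻⁶ = 130700 N = 130.7 kN, compressive.
σ_{invar} = P / A = 130700 / 1775 = 73.65 MPa.

σ ≈ 73.6 MPa (compressive)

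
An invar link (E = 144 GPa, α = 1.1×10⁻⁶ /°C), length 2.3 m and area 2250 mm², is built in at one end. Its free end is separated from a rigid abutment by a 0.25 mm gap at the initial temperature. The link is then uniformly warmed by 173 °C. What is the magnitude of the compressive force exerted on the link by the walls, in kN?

Free thermal elongation = αΔT L = 1.1×10⁻⁶ × 173 × 2300 = 0.4377 mm.
This exceeds the 0.25 mm gap, so the wall pushes back. The portion of expansion that must be recovered elastically is δ_free − gap = 0.4377 − 0.25 = 0.1877 mm.
Compatibility: PL/(AE) = 0.1877 mm, so σ = P/A = E × (0.1877/2300) = 11.75 MPa.
P = σA = 11.75 × 2250 = 26.44 kN.

P ≈ 26.4 kN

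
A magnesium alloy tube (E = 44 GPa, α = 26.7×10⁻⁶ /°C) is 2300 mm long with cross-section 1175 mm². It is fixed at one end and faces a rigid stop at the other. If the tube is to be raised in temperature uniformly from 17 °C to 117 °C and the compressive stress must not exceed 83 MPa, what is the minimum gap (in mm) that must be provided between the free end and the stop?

Free expansion if unrestrained: δ_free = αΔT L = 26.7×10⁻⁶ × 100 × 2300 = 6.141 mm.
At the allowable stress the elastic shortening the wall may impose is σL/E = 83 × 2300 / (44×10³) = 4.339 mm.
The gap must absorb the remainder: g_min = 6.141 − 4.339 = 1.802 mm.

g ≈ 1.8 mm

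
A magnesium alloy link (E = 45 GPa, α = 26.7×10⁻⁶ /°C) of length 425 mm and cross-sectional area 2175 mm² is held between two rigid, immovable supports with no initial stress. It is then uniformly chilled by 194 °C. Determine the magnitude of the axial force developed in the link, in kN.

P ≈ 507 kN (tensile)

With zero net strain, σ = E·αΔT = 45 GPa × 26.7×10⁻⁶ × 194 = 233.1 MPa.
Axial force P = σA = 233.1 × 2175 = 507000 N = 507 kN, tensile.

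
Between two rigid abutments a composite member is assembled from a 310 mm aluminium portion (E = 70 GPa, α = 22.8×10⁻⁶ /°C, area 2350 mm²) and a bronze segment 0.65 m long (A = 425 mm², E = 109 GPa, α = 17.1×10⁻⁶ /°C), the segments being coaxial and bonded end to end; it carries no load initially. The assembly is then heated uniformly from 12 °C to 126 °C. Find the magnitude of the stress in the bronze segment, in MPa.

σ ≈ 306 MPa (compressive)

If the supports were absent, the total length change would be Σ αᵢΔT Lᵢ = 22.8×10⁻⁶×114×310 + 17.1×10⁻⁶×114×650 = 2.073 mm.
Since the ends are fixed, an axial force P builds up, equal in every segment, with P · Σ Lᵢ/(AᵢEᵢ) = δ_free.
Σ Lᵢ/(AᵢEᵢ) = 310/(2350×70×10³) + 650/(425×109×10³) = 1.592×10⁻⁵ mm/N.
Hence P = δ_free / Σ(L/AE) = 2.073/1.592×10⁻⁵ = 130.2 kN (compressive).
σ_{bronze} = P / A = 130200 / 425 = 306.4 MPa.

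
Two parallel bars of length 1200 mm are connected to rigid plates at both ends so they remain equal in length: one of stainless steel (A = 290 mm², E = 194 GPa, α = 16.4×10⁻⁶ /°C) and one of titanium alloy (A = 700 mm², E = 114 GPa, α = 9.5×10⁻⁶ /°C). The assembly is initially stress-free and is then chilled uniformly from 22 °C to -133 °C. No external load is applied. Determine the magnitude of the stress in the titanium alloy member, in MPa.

σ ≈ 50.4 MPa (compressive)

The stainless steel has the larger α, so on cooling it would change length more than the titanium alloy if both were free. The rigid plates force a common final length, so the stainless steel is put into tension and the titanium alloy into compression, with equal and opposite forces P (no external load).
Setting the final lengths equal and cancelling L: (α₁ − α₂)ΔT = P/(A₁E₁) + P/(A₂E₂).
|α₁ − α₂|·ΔT = 6.9×10⁻⁶ × 155 = 0.001069.
1/(A₁E₁) + 1/(A₂E₂) = 1/(290×194×10³) + 1/(700×114×10³) = 3.031×10⁻⁸ N⁻¹.
P = 0.001069 / 3.031×10⁻⁸ = 35290 N = 35.29 kN.
σ_{titanium alloy} = P/A₂ = 35290/700 = 50.41 MPa, compressive.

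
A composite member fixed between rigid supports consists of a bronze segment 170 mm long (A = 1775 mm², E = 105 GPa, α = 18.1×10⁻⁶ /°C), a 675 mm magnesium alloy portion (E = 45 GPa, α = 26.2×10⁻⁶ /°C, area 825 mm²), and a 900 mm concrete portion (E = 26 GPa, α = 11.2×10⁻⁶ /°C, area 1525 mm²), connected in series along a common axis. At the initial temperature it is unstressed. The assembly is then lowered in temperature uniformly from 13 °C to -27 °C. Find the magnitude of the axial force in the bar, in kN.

P ≈ 29.5 kN (tensile)

Free thermal contraction of the whole bar: Σ αᵢΔT Lᵢ = 18.1×10⁻⁶×40×170 + 26.2×10⁻⁶×40×675 + 11.2×10⁻⁶×40×900 = 1.234 mm.
The walls prevent any net length change, so an axial force P (same in every segment) develops. Compatibility: P · Σ Lᵢ/(AᵢEᵢ) = δ_free.
Σ Lᵢ/(AᵢEᵢ) = 170/(1775×105×10³) + 675/(825×45×10³) + 900/(1525×26×10³) = 4.179×10⁻⁵ mm/N.
So P = 1.234 / 4.179×10⁻⁵ = 29.52 kN, tensile.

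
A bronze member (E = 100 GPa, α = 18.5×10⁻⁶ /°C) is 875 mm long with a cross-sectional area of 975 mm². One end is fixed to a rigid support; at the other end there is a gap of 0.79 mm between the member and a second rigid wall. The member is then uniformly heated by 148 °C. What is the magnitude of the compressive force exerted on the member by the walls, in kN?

If the wall were absent the member would grow by αΔT L = 18.5×10⁻⁶ × 148 × 875 = 2.396 mm.
After closing the 0.79 mm clearance, 2.396 − 0.79 = 1.606 mm of expansion remains to be suppressed by the wall.
So σ = E(δ_free − g)/L = 100×10³ × 1.606/875 = 183.5 MPa.
Force on the wall = σA = 183.5 × 975 mm² = 178.9 kN.

P ≈ 179 kN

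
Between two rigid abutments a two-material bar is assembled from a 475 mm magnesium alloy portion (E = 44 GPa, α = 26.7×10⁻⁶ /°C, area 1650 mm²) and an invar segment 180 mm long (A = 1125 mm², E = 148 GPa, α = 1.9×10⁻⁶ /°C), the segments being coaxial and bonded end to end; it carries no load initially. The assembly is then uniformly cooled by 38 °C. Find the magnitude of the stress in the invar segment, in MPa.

σ ≈ 57.7 MPa (tensile)

Free thermal contraction of the whole bar: Σ αᵢΔT Lᵢ = 26.7×10⁻⁶×38×475 + 1.9×10⁻⁶×38×180 = 0.4949 mm.
The rigid supports impose zero overall length change; the single axial force P common to all segments must satisfy P Σ Lᵢ/(AᵢEᵢ) = δ_free.
The series flexibility is Σ Lᵢ/(AᵢEᵢ) = 475/(1650×44×10³) + 180/(1125×148×10³) = 7.624×10⁻⁶ mm/N.
So P = 0.4949 / 7.624×10⁻⁶ = 64.92 kN, tensile.
σ_{invar} = P / A = 64920 / 1125 = 57.71 MPa.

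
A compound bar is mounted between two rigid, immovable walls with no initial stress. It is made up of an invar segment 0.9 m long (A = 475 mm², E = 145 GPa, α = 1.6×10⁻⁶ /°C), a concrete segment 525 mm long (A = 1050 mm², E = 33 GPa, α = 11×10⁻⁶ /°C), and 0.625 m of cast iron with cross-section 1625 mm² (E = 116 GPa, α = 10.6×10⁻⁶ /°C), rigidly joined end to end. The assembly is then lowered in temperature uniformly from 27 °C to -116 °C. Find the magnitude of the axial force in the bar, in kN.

P ≈ 62.8 kN (tensile)

Free thermal contraction of the whole bar: Σ αᵢΔT Lᵢ = 1.6×10⁻⁶×143×900 + 11×10⁻⁶×143×525 + 10.6×10⁻⁶×143×625 = 1.979 mm.
Since the ends are fixed, an axial force P builds up, equal in every segment, with P · Σ Lᵢ/(AᵢEᵢ) = δ_free.
Σ Lᵢ/(AᵢEᵢ) = 900/(475×145×10³) + 525/(1050×33×10³) + 625/(1625×116×10³) = 3.153×10⁻⁵ mm/N.
So P = 1.979 / 3.153×10⁻⁵ = 62.76 kN, tensile.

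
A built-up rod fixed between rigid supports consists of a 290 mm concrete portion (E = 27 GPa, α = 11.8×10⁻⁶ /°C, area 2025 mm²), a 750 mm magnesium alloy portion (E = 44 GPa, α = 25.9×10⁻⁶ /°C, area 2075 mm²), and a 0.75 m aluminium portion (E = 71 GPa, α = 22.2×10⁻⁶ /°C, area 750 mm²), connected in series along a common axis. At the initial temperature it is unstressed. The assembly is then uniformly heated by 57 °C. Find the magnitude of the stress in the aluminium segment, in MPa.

If the supports were absent, the total length change would be Σ αᵢΔT Lᵢ = 11.8×10⁻⁶×57×290 + 25.9×10⁻⁶×57×750 + 22.2×10⁻⁶×57×750 = 2.251 mm.
Since the ends are fixed, an axial force P builds up, equal in every segment, with P · Σ Lᵢ/(AᵢEᵢ) = δ_free.
Σ Lᵢ/(AᵢEᵢ) = 290/(2025×27×10³) + 750/(2075×44×10³) + 750/(750×71×10³) = 2.76×10⁻⁵ mm/N.
P = 2.251 / 2.76×10⁻⁵ = 81560 N = 81.56 kN, compressive.
σ_{aluminium} = P / A = 81560 / 750 = 108.7 MPa.

σ ≈ 109 MPa (compressive)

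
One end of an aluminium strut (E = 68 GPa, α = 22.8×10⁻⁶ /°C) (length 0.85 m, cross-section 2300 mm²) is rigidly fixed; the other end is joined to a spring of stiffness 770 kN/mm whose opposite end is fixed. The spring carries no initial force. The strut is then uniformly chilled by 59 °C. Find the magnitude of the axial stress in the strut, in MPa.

σ ≈ 73.8 MPa (tensile)

Free thermal contraction: δ_free = αΔT L = 22.8×10⁻⁶ × 59 × 850 = 1.143 mm.
Let P be the tensile force in the spring. The strut extends elastically by PL/(AE) and the spring stretches by P/k; together these equal δ_free.
P [ L/(AE) + 1/k ] = δ_free → P [ 850/(2300×68×10³) + 1/(770×10³) ] = 1.143.
P = 1.143 / 6.733×10⁻⁶ = 169800 N.
σ = P/A = 169800/2300 = 73.83 MPa.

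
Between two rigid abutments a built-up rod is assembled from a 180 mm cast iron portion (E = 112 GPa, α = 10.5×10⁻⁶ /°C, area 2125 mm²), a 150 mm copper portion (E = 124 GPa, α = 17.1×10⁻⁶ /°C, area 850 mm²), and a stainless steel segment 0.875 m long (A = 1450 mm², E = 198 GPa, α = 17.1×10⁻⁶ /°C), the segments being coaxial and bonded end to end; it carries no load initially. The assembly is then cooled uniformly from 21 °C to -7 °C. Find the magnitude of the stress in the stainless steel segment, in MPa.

σ ≈ 71.7 MPa (tensile)

Free thermal contraction of the whole bar: Σ αᵢΔT Lᵢ = 10.5×10⁻⁶×28×180 + 17.1×10⁻⁶×28×150 + 17.1×10⁻⁶×28×875 = 0.5437 mm.
Since the ends are fixed, an axial force P builds up, equal in every segment, with P · Σ Lᵢ/(AᵢEᵢ) = δ_free.
The series flexibility is Σ Lᵢ/(AᵢEᵢ) = 180/(2125×112×10³) + 150/(850×124×10³) + 875/(1450×198×10³) = 5.227×10⁻⁶ mm/N.
Hence P = δ_free / Σ(L/AE) = 0.5437/5.227×10⁻⁶ = 104 kN (tensile).
σ_{stainless steel} = P / A = 104000 / 1450 = 71.73 MPa.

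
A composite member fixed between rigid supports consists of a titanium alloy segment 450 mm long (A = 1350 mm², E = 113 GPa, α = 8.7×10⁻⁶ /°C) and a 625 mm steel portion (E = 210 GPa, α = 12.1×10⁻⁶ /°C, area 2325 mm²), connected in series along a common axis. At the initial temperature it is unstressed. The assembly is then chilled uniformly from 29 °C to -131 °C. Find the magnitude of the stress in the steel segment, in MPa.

With the walls removed the bar would change length by δ_free = Σ αᵢΔT Lᵢ = 8.7×10⁻⁶×160×450 + 12.1×10⁻⁶×160×625 = 1.836 mm.
The walls prevent any net length change, so an axial force P (same in every segment) develops. Compatibility: P · Σ Lᵢ/(AᵢEᵢ) = δ_free.
Σ Lᵢ/(AᵢEᵢ) = 450/(1350×113×10³) + 625/(2325×210×10³) = 4.23×10⁻⁶ mm/N.
Hence P = δ_free / Σ(L/AE) = 1.836/4.23×10⁻⁶ = 434.1 kN (tensile).
σ_{steel} = P / A = 434100 / 2325 = 186.7 MPa.

σ ≈ 187 MPa (tensile)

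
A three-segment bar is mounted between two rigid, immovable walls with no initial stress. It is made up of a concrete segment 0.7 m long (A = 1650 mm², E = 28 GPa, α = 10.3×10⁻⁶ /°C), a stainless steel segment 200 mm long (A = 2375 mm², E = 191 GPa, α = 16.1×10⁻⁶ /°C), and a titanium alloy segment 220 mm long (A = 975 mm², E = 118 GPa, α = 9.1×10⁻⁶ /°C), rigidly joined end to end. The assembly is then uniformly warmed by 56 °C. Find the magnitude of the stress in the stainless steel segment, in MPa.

If the supports were absent, the total length change would be Σ αᵢΔT Lᵢ = 10.3×10⁻⁶×56×700 + 16.1×10⁻⁶×56×200 + 9.1×10⁻⁶×56×220 = 0.6962 mm.
The rigid supports impose zero overall length change; the single axial force P common to all segments must satisfy P Σ Lᵢ/(AᵢEᵢ) = δ_free.
The series flexibility is Σ Lᵢ/(AᵢEᵢ) = 700/(1650×28×10³) + 200/(2375×191×10³) + 220/(975×118×10³) = 1.75×10⁻⁵ mm/N.
Hence P = δ_free / Σ(L/AE) = 0.6962/1.75×10⁻⁵ = 39.77 kN (compressive).
σ_{stainless steel} = P / A = 39770 / 2375 = 16.75 MPa.

σ ≈ 16.7 MPa (compressive)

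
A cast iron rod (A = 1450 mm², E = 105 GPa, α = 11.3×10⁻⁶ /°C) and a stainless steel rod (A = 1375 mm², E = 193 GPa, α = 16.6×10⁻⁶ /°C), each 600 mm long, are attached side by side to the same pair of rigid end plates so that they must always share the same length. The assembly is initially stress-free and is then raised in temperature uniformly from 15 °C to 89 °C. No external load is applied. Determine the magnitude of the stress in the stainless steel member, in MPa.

σ ≈ 27.6 MPa (compressive)

Both members must finish at the same length. With the larger α, the stainless steel tends to over-expand; the plates restrain it, putting the stainless steel in compression and the cast iron in tension. With no external load the two internal forces are equal and opposite, magnitude P.
Equating the net (thermal + elastic) strains gives |α₁ − α₂|·ΔT = P·[1/(A₁E₁) + 1/(A₂E₂)].
|α₁ − α₂|·ΔT = 5.3×10⁻⁶ × 74 = 0.0003922.
1/(A₁E₁) + 1/(A₂E₂) = 1/(1450×105×10³) + 1/(1375×193×10³) = 1.034×10⁻⁸ N⁻¹.
So P = 0.0003922 / 1.034×10⁻⁸ = 37.94 kN.
σ_{stainless steel} = P/A₂ = 37940/1375 = 27.6 MPa, compressive.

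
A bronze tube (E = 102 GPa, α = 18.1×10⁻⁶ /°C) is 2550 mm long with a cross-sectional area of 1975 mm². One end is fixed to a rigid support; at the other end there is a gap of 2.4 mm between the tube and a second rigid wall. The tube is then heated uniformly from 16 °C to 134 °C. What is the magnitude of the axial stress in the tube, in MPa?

σ ≈ 122 MPa (compressive)

Unrestrained expansion: δ_free = αΔT L = 18.1×10⁻⁶ × 118 × 2550 = 5.446 mm.
After closing the 2.4 mm clearance, 5.446 − 2.4 = 3.046 mm of expansion remains to be suppressed by the wall.
That suppressed elongation corresponds to σ = E·Δ/L = 102×10³ × 3.046/2550 = 121.9 MPa.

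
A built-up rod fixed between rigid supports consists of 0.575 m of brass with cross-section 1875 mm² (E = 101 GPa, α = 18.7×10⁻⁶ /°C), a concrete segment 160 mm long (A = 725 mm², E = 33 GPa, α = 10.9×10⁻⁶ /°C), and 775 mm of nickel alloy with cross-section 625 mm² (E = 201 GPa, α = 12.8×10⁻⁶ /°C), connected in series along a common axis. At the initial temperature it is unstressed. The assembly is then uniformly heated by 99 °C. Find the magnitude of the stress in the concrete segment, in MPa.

With the walls removed the bar would change length by δ_free = Σ αᵢΔT Lᵢ = 18.7×10⁻⁶×99×575 + 10.9×10⁻⁶×99×160 + 12.8×10⁻⁶×99×775 = 2.219 mm.
The rigid supports impose zero overall length change; the single axial force P common to all segments must satisfy P Σ Lᵢ/(AᵢEᵢ) = δ_free.
The series flexibility is Σ Lᵢ/(AᵢEᵢ) = 575/(1875×101×10³) + 160/(725×33×10³) + 775/(625×201×10³) = 1.589×10⁻⁵ mm/N.
So P = 2.219 / 1.589×10⁻⁵ = 139.6 kN, compressive.
σ_{concrete} = P / A = 139600 / 725 = 192.6 MPa.

σ ≈ 193 MPa (compressive)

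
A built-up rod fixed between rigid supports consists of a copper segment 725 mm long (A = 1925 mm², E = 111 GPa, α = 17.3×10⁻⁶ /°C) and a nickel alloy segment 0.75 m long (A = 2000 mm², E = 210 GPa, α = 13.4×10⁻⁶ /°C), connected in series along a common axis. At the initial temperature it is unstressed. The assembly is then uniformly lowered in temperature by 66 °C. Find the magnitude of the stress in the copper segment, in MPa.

σ ≈ 150 MPa (tensile)

If the supports were absent, the total length change would be Σ αᵢΔT Lᵢ = 17.3×10⁻⁶×66×725 + 13.4×10⁻⁶×66×750 = 1.491 mm.
Since the ends are fixed, an axial force P builds up, equal in every segment, with P · Σ Lᵢ/(AᵢEᵢ) = δ_free.
Σ Lᵢ/(AᵢEᵢ) = 725/(1925×111×10³) + 750/(2000×210×10³) = 5.179×10⁻⁶ mm/N.
Hence P = δ_free / Σ(L/AE) = 1.491/5.179×10⁻⁶ = 287.9 kN (tensile).
σ_{copper} = P / A = 287900 / 1925 = 149.6 MPa.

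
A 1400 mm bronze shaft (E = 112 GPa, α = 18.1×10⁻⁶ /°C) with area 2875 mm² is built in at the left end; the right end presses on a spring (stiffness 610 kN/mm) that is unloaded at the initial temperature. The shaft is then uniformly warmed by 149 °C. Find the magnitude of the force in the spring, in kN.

The unrestrained thermal change is αΔT L = 18.1×10⁻⁶ × 149 × 1400 = 3.776 mm.
Let P be the compressive force at the spring. The shaft shortens elastically by PL/(AE) and the spring compresses by P/k; together these equal δ_free.
So P = δ_free / [L/(AE) + 1/k] = 3.776 / [ 1400/(2875×112×10³) + 1/(610×10³) ].
P = 3.776 / 5.987×10⁻⁶ = 630600 N.

P ≈ 631 kN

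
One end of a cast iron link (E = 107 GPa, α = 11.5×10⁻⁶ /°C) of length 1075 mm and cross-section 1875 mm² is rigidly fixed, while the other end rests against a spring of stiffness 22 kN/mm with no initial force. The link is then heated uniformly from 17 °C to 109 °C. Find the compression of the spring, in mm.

δ ≈ 1.02 mm

If the spring were absent the link would lengthen by αΔT L = 11.5×10⁻⁶ × 92 × 1075 = 1.137 mm.
With a force P in the spring, the elastic change of the link is PL/(AE) and that of the spring is P/k; compatibility requires their sum to equal δ_free.
So P = δ_free / [L/(AE) + 1/k] = 1.137 / [ 1075/(1875×107×10³) + 1/(22×10³) ].
P = 1.137 / 5.081×10⁻⁵ = 22380 N.
Spring compression = P/k = 22380/(22×10³) = 1.017 mm.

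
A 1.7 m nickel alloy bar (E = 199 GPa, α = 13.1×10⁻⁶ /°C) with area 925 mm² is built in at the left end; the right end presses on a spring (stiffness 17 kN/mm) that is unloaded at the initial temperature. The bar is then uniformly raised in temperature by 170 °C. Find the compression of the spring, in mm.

Free thermal expansion: δ_free = αΔT L = 13.1×10⁻⁶ × 170 × 1700 = 3.786 mm.
Let P be the compressive force at the spring. The bar shortens elastically by PL/(AE) and the spring compresses by P/k; together these equal δ_free.
So P = δ_free / [L/(AE) + 1/k] = 3.786 / [ 1700/(925×199×10³) + 1/(17×10³) ].
P = 3.786 / 6.806×10⁻⁵ = 55630 N.
Spring compression = P/k = 55630/(17×10³) = 3.272 mm.

δ ≈ 3.27 mm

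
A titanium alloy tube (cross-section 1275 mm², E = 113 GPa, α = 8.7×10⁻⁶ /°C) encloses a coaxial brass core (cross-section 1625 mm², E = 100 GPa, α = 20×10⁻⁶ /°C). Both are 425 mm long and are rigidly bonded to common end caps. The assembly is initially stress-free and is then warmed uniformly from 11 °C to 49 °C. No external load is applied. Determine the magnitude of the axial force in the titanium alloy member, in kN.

P ≈ 32.8 kN (tensile in the titanium alloy)

Both members must finish at the same length. With the larger α, the brass tends to over-expand; the plates restrain it, putting the brass in compression and the titanium alloy in tension. With no external load the two internal forces are equal and opposite, magnitude P.
Compatibility of the two members (thermal + elastic change equal): (α₁ − α₂)ΔT = P·[1/(A₁E₁) + 1/(A₂E₂)].
|α₁ − α₂|·ΔT = 11.3×10⁻⁶ × 38 = 0.0004294.
1/(A₁E₁) + 1/(A₂E₂) = 1/(1275×113×10³) + 1/(1625×100×10³) = 1.309×10⁻⁸ N⁻¹.
P = 0.0004294 / 1.309×10⁻⁸ = 32790 N = 32.79 kN.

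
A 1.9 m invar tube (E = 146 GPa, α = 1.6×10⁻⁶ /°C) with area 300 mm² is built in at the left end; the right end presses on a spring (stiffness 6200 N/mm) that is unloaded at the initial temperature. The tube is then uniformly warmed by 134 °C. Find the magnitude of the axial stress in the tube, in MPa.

The unrestrained thermal change is αΔT L = 1.6×10⁻⁶ × 134 × 1900 = 0.4074 mm.
Let P be the compressive force at the spring. The tube shortens elastically by PL/(AE) and the spring compresses by P/k; together these equal δ_free.
So P = δ_free / [L/(AE) + 1/k] = 0.4074 / [ 1900/(300×146×10³) + 1/(6200) ].
P = 0.4074 / 0.0002047 = 1990 N.
σ = P/A = 1990/300 = 6.634 MPa.

σ ≈ 6.63 MPa (compressive)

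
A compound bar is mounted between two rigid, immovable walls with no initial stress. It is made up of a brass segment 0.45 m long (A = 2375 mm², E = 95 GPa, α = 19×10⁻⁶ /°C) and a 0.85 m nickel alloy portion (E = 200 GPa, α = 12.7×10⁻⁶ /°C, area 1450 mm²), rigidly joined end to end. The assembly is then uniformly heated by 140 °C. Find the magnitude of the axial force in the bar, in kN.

If the supports were absent, the total length change would be Σ αᵢΔT Lᵢ = 19×10⁻⁶×140×450 + 12.7×10⁻⁶×140×850 = 2.708 mm.
Since the ends are fixed, an axial force P builds up, equal in every segment, with P · Σ Lᵢ/(AᵢEᵢ) = δ_free.
The series flexibility is Σ Lᵢ/(AᵢEᵢ) = 450/(2375×95×10³) + 850/(1450×200×10³) = 4.925×10⁻⁶ mm/N.
Hence P = δ_free / Σ(L/AE) = 2.708/4.925×10⁻⁶ = 549.9 kN (compressive).

P ≈ 550 kN (compressive)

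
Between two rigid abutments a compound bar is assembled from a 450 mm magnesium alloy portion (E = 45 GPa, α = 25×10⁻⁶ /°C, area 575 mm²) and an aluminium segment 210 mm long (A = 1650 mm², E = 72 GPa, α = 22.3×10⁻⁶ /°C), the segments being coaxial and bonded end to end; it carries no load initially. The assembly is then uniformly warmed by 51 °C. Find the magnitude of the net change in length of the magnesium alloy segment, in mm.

With the walls removed the bar would change length by δ_free = Σ αᵢΔT Lᵢ = 25×10⁻⁶×51×450 + 22.3×10⁻⁶×51×210 = 0.8126 mm.
The walls prevent any net length change, so an axial force P (same in every segment) develops. Compatibility: P · Σ Lᵢ/(AᵢEᵢ) = δ_free.
Σ Lᵢ/(AᵢEᵢ) = 450/(575×45×10³) + 210/(1650×72×10³) = 1.916×10⁻⁵ mm/N.
So P = 0.8126 / 1.916×10⁻⁵ = 42.41 kN, compressive.
For the magnesium alloy segment, free thermal change = 25×10⁻⁶×51×450 = 0.5737 mm and elastic change from P = 42410×450/(575×45×10³) = 0.7376 mm; these oppose, so the net change is 0.164 mm (segment shortens).

|ΔL| ≈ 0.164 mm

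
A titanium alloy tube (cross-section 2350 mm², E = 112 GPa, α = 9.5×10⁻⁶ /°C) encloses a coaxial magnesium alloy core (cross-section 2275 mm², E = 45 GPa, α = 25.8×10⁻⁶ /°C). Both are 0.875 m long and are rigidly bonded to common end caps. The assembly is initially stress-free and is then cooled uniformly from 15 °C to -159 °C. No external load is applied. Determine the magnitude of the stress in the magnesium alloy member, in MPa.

σ ≈ 91.9 MPa (tensile)

Both members must finish at the same length. With the larger α, the magnesium alloy tends to over-contract; the plates restrain it, putting the magnesium alloy in tension and the titanium alloy in compression. With no external load the two internal forces are equal and opposite, magnitude P.
Equating the net (thermal + elastic) strains gives |α₁ − α₂|·ΔT = P·[1/(A₁E₁) + 1/(A₂E₂)].
|α₁ − α₂|·ΔT = 16.3×10⁻⁶ × 174 = 0.002836.
1/(A₁E₁) + 1/(A₂E₂) = 1/(2350×112×10³) + 1/(2275×45×10³) = 1.357×10⁻⁸ N⁻¹.
P = 0.002836 / 1.357×10⁻⁸ = 209000 N = 209 kN.
σ_{magnesium alloy} = P/A₂ = 209000/2275 = 91.89 MPa, tensile.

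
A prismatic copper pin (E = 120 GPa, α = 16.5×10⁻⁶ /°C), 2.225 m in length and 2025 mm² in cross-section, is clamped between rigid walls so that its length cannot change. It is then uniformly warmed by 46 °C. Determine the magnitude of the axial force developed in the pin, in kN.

With zero net strain, σ = E·αΔT = 120 GPa × 16.5×10⁻⁶ × 46 = 91.08 MPa.
Axial force P = σA = 91.08 × 2025 = 184400 N = 184.4 kN, compressive.

P ≈ 184 kN (compressive)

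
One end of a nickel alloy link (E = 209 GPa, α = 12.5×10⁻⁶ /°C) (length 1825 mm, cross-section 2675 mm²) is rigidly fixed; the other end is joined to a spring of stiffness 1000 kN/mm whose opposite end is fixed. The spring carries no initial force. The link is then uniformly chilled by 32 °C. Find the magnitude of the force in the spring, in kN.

P ≈ 171 kN

The unrestrained thermal change is αΔT L = 12.5×10⁻⁶ × 32 × 1825 = 0.73 mm.
Let P be the tensile force in the spring. The link extends elastically by PL/(AE) and the spring stretches by P/k; together these equal δ_free.
P [ L/(AE) + 1/k ] = δ_free → P [ 1825/(2675×209×10³) + 1/(1000×10³) ] = 0.73.
P = 0.73 / 4.264×10⁻⁶ = 171200 N.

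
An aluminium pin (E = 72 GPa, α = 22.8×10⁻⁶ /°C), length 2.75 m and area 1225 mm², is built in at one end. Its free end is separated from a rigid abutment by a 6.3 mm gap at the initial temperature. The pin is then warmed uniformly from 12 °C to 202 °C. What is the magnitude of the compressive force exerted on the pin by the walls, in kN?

Free thermal elongation = αΔT L = 22.8×10⁻⁶ × 190 × 2750 = 11.91 mm.
The gap closes (δ_free > 6.3 mm) and the wall then resists a further 11.91 − 6.3 = 5.613 mm of expansion.
Compatibility: PL/(AE) = 5.613 mm, so σ = P/A = E × (5.613/2750) = 147 MPa.
P = σA = 147 × 1225 = 180 kN.

P ≈ 180 kN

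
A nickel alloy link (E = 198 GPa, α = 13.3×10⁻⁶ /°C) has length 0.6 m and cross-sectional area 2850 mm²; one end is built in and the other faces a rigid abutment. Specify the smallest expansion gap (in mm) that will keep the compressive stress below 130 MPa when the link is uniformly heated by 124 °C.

g ≈ 0.596 mm

Free expansion if unrestrained: δ_free = αΔT L = 13.3×10⁻⁶ × 124 × 600 = 0.9895 mm.
At the allowable stress the elastic shortening the wall may impose is σL/E = 130 × 600 / (198×10³) = 0.3939 mm.
The gap must absorb the remainder: g_min = 0.9895 − 0.3939 = 0.5956 mm.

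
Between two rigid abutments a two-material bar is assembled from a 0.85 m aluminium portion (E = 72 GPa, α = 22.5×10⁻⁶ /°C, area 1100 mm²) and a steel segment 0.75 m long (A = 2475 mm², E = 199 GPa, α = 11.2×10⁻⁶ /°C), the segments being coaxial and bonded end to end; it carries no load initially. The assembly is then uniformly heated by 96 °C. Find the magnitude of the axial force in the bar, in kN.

P ≈ 216 kN (compressive)

Free thermal expansion of the whole bar: Σ αᵢΔT Lᵢ = 22.5×10⁻⁶×96×850 + 11.2×10⁻⁶×96×750 = 2.642 mm.
The walls prevent any net length change, so an axial force P (same in every segment) develops. Compatibility: P · Σ Lᵢ/(AᵢEᵢ) = δ_free.
The series flexibility is Σ Lᵢ/(AᵢEᵢ) = 850/(1100×72×10³) + 750/(2475×199×10³) = 1.226×10⁻⁵ mm/N.
P = 2.642 / 1.226×10⁻⁵ = 215600 N = 215.6 kN, compressive.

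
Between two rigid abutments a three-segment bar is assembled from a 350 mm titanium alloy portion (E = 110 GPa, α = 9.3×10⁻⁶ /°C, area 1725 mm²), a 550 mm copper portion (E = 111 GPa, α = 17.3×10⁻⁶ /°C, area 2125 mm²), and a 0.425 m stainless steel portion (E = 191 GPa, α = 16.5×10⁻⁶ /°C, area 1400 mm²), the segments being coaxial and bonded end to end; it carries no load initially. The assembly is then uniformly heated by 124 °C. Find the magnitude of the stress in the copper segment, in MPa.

σ ≈ 200 MPa (compressive)

If the supports were absent, the total length change would be Σ αᵢΔT Lᵢ = 9.3×10⁻⁶×124×350 + 17.3×10⁻⁶×124×550 + 16.5×10⁻⁶×124×425 = 2.453 mm.
The walls prevent any net length change, so an axial force P (same in every segment) develops. Compatibility: P · Σ Lᵢ/(AᵢEᵢ) = δ_free.
The series flexibility is Σ Lᵢ/(AᵢEᵢ) = 350/(1725×110×10³) + 550/(2125×111×10³) + 425/(1400×191×10³) = 5.766×10⁻⁶ mm/N.
Hence P = δ_free / Σ(L/AE) = 2.453/5.766×10⁻⁶ = 425.5 kN (compressive).
σ_{copper} = P / A = 425500 / 2125 = 200.2 MPa.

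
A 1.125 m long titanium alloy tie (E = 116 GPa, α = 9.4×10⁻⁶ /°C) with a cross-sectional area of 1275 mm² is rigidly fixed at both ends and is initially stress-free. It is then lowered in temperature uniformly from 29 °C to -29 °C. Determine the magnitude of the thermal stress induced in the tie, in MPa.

The supports are rigid, so the total axial strain is zero. The restrained thermal strain is ε = αΔT = 9.4×10⁻⁶ × 58 = 545.2×10⁻⁶.
σ = EαΔT = 116×10³ × 9.4×10⁻⁶ × 58 = 63.24 MPa (tensile; the tie is trying to contract).

σ ≈ 63.2 MPa (tensile)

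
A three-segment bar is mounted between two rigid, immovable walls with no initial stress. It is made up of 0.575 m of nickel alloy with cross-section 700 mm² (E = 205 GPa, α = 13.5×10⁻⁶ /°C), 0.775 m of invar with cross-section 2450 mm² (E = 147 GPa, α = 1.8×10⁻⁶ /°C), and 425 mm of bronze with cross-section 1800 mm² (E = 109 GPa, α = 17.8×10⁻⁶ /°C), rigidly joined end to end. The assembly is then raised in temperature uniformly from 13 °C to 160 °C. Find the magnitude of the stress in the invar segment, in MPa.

If the supports were absent, the total length change would be Σ αᵢΔT Lᵢ = 13.5×10⁻⁶×147×575 + 1.8×10⁻⁶×147×775 + 17.8×10⁻⁶×147×425 = 2.458 mm.
Since the ends are fixed, an axial force P builds up, equal in every segment, with P · Σ Lᵢ/(AᵢEᵢ) = δ_free.
Σ Lᵢ/(AᵢEᵢ) = 575/(700×205×10³) + 775/(2450×147×10³) + 425/(1800×109×10³) = 8.325×10⁻⁶ mm/N.
So P = 2.458 / 8.325×10⁻⁶ = 295.3 kN, compressive.
σ_{invar} = P / A = 295300 / 2450 = 120.5 MPa.

σ ≈ 121 MPa (compressive)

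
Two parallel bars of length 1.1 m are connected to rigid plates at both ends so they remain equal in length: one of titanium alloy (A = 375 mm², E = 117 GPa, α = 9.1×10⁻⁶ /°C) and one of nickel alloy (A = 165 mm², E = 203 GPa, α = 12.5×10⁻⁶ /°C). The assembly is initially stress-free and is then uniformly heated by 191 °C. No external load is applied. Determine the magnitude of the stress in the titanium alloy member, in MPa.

Both members must finish at the same length. With the larger α, the nickel alloy tends to over-expand; the plates restrain it, putting the nickel alloy in compression and the titanium alloy in tension. With no external load the two internal forces are equal and opposite, magnitude P.
Setting the final lengths equal and cancelling L: (α₁ − α₂)ΔT = P/(A₁E₁) + P/(A₂E₂).
|α₁ − α₂|·ΔT = 3.4×10⁻⁶ × 191 = 0.0006494.
1/(A₁E₁) + 1/(A₂E₂) = 1/(375×117×10³) + 1/(165×203×10³) = 5.265×10⁻⁸ N⁻¹.
P = 0.0006494 / 5.265×10⁻⁸ = 12330 N = 12.33 kN.
σ_{titanium alloy} = P/A₁ = 12330/375 = 32.89 MPa, tensile.

σ ≈ 32.9 MPa (tensile)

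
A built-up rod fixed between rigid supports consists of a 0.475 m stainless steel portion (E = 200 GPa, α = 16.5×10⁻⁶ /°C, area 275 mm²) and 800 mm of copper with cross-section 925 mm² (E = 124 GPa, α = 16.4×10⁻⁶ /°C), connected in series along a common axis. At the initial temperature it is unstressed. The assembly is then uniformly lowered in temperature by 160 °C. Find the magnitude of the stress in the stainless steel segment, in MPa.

With the walls removed the bar would change length by δ_free = Σ αᵢΔT Lᵢ = 16.5×10⁻⁶×160×475 + 16.4×10⁻⁶×160×800 = 3.353 mm.
The walls prevent any net length change, so an axial force P (same in every segment) develops. Compatibility: P · Σ Lᵢ/(AᵢEᵢ) = δ_free.
Σ Lᵢ/(AᵢEᵢ) = 475/(275×200×10³) + 800/(925×124×10³) = 1.561×10⁻⁵ mm/N.
P = 3.353 / 1.561×10⁻⁵ = 214800 N = 214.8 kN, tensile.
σ_{stainless steel} = P / A = 214800 / 275 = 781.1 MPa.

σ ≈ 781 MPa (tensile)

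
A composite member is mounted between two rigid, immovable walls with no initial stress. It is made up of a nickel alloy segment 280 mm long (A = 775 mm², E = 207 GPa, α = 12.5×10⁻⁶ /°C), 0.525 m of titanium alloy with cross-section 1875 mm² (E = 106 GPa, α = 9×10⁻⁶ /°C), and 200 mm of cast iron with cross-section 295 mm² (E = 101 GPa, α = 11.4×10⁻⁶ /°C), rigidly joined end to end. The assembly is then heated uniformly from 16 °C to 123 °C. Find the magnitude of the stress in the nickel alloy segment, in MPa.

σ ≈ 131 MPa (compressive)

Free thermal expansion of the whole bar: Σ αᵢΔT Lᵢ = 12.5×10⁻⁶×107×280 + 9×10⁻⁶×107×525 + 11.4×10⁻⁶×107×200 = 1.124 mm.
Since the ends are fixed, an axial force P builds up, equal in every segment, with P · Σ Lᵢ/(AᵢEᵢ) = δ_free.
Σ Lᵢ/(AᵢEᵢ) = 280/(775×207×10³) + 525/(1875×106×10³) + 200/(295×101×10³) = 1.11×10⁻⁵ mm/N.
So P = 1.124 / 1.11×10⁻⁵ = 101.3 kN, compressive.
σ_{nickel alloy} = P / A = 101300 / 775 = 130.7 MPa.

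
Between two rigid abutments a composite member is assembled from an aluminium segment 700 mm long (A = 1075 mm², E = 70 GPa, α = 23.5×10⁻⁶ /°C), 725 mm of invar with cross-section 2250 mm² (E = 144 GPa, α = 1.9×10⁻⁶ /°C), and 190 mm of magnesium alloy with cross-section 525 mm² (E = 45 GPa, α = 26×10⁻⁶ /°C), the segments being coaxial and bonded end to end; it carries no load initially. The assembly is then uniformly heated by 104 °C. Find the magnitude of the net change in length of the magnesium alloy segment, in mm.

|ΔL| ≈ 0.459 mm

With the walls removed the bar would change length by δ_free = Σ αᵢΔT Lᵢ = 23.5×10⁻⁶×104×700 + 1.9×10⁻⁶×104×725 + 26×10⁻⁶×104×190 = 2.368 mm.
The rigid supports impose zero overall length change; the single axial force P common to all segments must satisfy P Σ Lᵢ/(AᵢEᵢ) = δ_free.
Σ Lᵢ/(AᵢEᵢ) = 700/(1075×70×10³) + 725/(2250×144×10³) + 190/(525×45×10³) = 1.958×10⁻⁵ mm/N.
So P = 2.368 / 1.958×10⁻⁵ = 120.9 kN, compressive.
For the magnesium alloy segment, free thermal change = 26×10⁻⁶×104×190 = 0.5138 mm and elastic change from P = 120900×190/(525×45×10³) = 0.9724 mm; these oppose, so the net change is 0.459 mm (segment shortens).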